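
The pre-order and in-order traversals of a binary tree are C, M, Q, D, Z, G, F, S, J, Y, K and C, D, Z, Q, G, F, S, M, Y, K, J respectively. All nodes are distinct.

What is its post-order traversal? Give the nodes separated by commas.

The first element of pre-order is the root; it splits in-order into left and right subtrees.
Root C: left subtree has 0 nodes { }, right has 10 {D, Z, Q, G, F, S, M, Y, K, J}.
  Root M: left subtree has 6 nodes {D, Z, Q, G, F, S}, right has 3 {Y, K, J}.
    Root Q: left subtree has 2 nodes {D, Z}, right has 3 {G, F, S}.
      Root D: left subtree has 0 nodes { }, right has 1 {Z}.
      Root G: left subtree has 0 nodes { }, right has 2 {F, S}.
        Root F: left subtree has 0 nodes { }, right has 1 {S}.
    Root J: left subtree has 2 nodes {Y, K}, right has 0 { }.
      Root Y: left subtree has 0 nodes { }, right has 1 {K}.

Z, D, S, F, G, Q, K, Y, J, M, C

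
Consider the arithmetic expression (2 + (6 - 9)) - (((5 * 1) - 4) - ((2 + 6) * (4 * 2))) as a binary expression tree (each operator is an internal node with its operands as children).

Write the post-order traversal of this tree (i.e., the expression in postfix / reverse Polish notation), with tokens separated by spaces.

Post-order on an expression tree gives postfix notation: for each operator, emit left operand, right operand, then the operator.

2 6 9 - + 5 1 * 4 - 2 6 + 4 2 * * - -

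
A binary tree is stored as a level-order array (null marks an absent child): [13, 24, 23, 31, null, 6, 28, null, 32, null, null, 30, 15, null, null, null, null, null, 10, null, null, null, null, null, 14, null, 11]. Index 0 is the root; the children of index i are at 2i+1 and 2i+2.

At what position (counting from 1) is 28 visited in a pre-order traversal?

Pre-order visits the node, then its left subtree, then its right subtree.
Visit 13.
At 13: go left to 24.
  Visit 24.
  At 24: go left to 31.
    Visit 31.
    At 31: no left child.
    At 31: go right to 32.
      Visit 32.
      At 32: no left child.
      At 32: go right to 10.
        10 is a leaf — visit 10.
  At 24: no right child.
At 13: go right to 23.
  Visit 23.
  At 23: go left to 6.
    Visit 6.
    At 6: go left to 30.
      Visit 30.
      At 30: no left child.
      At 30: go right to 14.
        14 is a leaf — visit 14.
    At 6: go right to 15.
      Visit 15.
      At 15: no left child.
      At 15: go right to 11.
        11 is a leaf — visit 11.
  At 23: go right to 28.
    28 is a leaf — visit 28.
Full pre-order sequence: 13, 24, 31, 32, 10, 23, 6, 30, 14, 15, 11, 28.

12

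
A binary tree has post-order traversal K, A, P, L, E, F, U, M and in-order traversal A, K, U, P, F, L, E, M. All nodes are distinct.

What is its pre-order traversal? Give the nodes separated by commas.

M, U, A, K, F, P, E, L

The last element of post-order is the root; it splits in-order into left and right subtrees.
Root M: left subtree has 7 nodes {A, K, U, P, F, L, E}, right has 0 { }.
  Root U: left subtree has 2 nodes {A, K}, right has 4 {P, F, L, E}.
    Root A: left subtree has 0 nodes { }, right has 1 {K}.
    Root F: left subtree has 1 node {P}, right has 2 {L, E}.
      Root E: left subtree has 1 node {L}, right has 0 { }.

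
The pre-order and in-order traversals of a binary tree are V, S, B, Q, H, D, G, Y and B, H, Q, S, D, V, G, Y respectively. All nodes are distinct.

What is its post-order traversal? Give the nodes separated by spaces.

The first element of pre-order is the root; it splits in-order into left and right subtrees.
Root V: left subtree has 5 nodes {B, H, Q, S, D}, right has 2 {G, Y}.
  Root S: left subtree has 3 nodes {B, H, Q}, right has 1 {D}.
    Root B: left subtree has 0 nodes { }, right has 2 {H, Q}.
      Root Q: left subtree has 1 node {H}, right has 0 { }.
  Root G: left subtree has 0 nodes { }, right has 1 {Y}.

H Q B D S Y G V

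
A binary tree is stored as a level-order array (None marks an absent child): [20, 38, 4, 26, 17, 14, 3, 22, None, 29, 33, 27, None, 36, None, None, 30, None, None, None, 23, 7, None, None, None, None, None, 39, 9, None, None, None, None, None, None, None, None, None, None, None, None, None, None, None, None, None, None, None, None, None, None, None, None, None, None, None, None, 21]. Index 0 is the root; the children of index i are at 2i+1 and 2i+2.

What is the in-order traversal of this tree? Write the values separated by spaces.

In-order visits the left subtree, then the node, then the right subtree.
At 20: go left to 38.
  At 38: go left to 26.
    At 26: go left to 22.
      At 22: no left child.
      Visit 22.
      At 22: go right to 30.
        30 is a leaf — visit 30.
    Visit 26.
    At 26: no right child.
  Visit 38.
  At 38: go right to 17.
    At 17: go left to 29.
      At 29: no left child.
      Visit 29.
      At 29: go right to 23.
        23 is a leaf — visit 23.
    Visit 17.
    At 17: go right to 33.
      At 33: go left to 7.
        7 is a leaf — visit 7.
      Visit 33.
      At 33: no right child.
Visit 20.
At 20: go right to 4.
  At 4: go left to 14.
    At 14: go left to 27.
      27 is a leaf — visit 27.
    Visit 14.
    At 14: no right child.
  Visit 4.
  At 4: go right to 3.
    At 3: go left to 36.
      At 36: go left to 39.
        39 is a leaf — visit 39.
      Visit 36.
      At 36: go right to 9.
        At 9: go left to 21.
          21 is a leaf — visit 21.
        Visit 9.
        At 9: no right child.
    Visit 3.
    At 3: no right child.

22 30 26 38 29 23 17 7 33 20 27 14 4 39 36 21 9 3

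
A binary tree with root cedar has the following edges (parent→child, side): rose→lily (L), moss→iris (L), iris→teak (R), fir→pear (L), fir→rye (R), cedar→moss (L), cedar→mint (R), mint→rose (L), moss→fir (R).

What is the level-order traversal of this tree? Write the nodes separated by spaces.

Level-order visits nodes level by level from the root, left to right within each level.
Level 0: cedar
Level 1: moss, mint
Level 2: iris, fir, rose
Level 3: teak, pear, rye, lily

cedar moss mint iris fir rose teak pear rye lily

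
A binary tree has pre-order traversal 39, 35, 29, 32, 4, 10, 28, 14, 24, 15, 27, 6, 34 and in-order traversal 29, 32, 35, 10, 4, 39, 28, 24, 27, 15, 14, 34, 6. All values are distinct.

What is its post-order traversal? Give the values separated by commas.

32, 29, 10, 4, 35, 27, 15, 24, 34, 6, 14, 28, 39

The first element of pre-order is the root; it splits in-order into left and right subtrees.
Root 39: left subtree has 5 nodes {29, 32, 35, 10, 4}, right has 7 {28, 24, 27, 15, 14, 34, 6}.
  Root 35: left subtree has 2 nodes {29, 32}, right has 2 {10, 4}.
    Root 29: left subtree has 0 nodes { }, right has 1 {32}.
    Root 4: left subtree has 1 node {10}, right has 0 { }.
  Root 28: left subtree has 0 nodes { }, right has 6 {24, 27, 15, 14, 34, 6}.
    Root 14: left subtree has 3 nodes {24, 27, 15}, right has 2 {34, 6}.
      Root 24: left subtree has 0 nodes { }, right has 2 {27, 15}.
        Root 15: left subtree has 1 node {27}, right has 0 { }.
      Root 6: left subtree has 1 node {34}, right has 0 { }.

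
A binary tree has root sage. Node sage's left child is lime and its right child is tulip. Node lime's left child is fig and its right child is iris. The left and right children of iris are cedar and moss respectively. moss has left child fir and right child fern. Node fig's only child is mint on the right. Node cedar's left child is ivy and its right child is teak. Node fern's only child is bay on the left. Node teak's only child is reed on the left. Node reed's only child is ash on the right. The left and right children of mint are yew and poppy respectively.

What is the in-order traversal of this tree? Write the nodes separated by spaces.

fig yew mint poppy lime ivy cedar reed ash teak iris fir moss bay fern sage tulip

In-order visits the left subtree, then the node, then the right subtree.
At sage: go left to lime.
  At lime: go left to fig.
    At fig: no left child.
    Visit fig.
    At fig: go right to mint.
      At mint: go left to yew.
        yew is a leaf — visit yew.
      Visit mint.
      At mint: go right to poppy.
        poppy is a leaf — visit poppy.
  Visit lime.
  At lime: go right to iris.
    At iris: go left to cedar.
      At cedar: go left to ivy.
        ivy is a leaf — visit ivy.
      Visit cedar.
      At cedar: go right to teak.
        At teak: go left to reed.
          At reed: no left child.
          Visit reed.
          At reed: go right to ash.
            ash is a leaf — visit ash.
        Visit teak.
        At teak: no right child.
    Visit iris.
    At iris: go right to moss.
      At moss: go left to fir.
        fir is a leaf — visit fir.
      Visit moss.
      At moss: go right to fern.
        At fern: go left to bay.
          bay is a leaf — visit bay.
        Visit fern.
        At fern: no right child.
Visit sage.
At sage: go right to tulip.
  tulip is a leaf — visit tulip.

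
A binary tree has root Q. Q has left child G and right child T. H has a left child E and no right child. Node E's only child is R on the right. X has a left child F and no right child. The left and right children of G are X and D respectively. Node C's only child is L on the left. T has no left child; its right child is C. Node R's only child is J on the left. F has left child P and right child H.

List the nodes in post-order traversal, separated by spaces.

Post-order visits the left subtree, then the right subtree, then the node.
At Q: go left to G.
  At G: go left to X.
    At X: go left to F.
      At F: go left to P.
        P is a leaf — visit P.
      At F: go right to H.
        At H: go left to E.
          At E: no left child.
          At E: go right to R.
            At R: go left to J.
              J is a leaf — visit J.
            At R: no right child.
            Visit R.
          Visit E.
        At H: no right child.
        Visit H.
      Visit F.
    At X: no right child.
    Visit X.
  At G: go right to D.
    D is a leaf — visit D.
  Visit G.
At Q: go right to T.
  At T: no left child.
  At T: go right to C.
    At C: go left to L.
      L is a leaf — visit L.
    At C: no right child.
    Visit C.
  Visit T.
Visit Q.

P J R E H F X D G L C T Q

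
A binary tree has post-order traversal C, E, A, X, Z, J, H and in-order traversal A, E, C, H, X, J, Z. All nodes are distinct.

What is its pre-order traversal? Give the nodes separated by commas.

H, A, E, C, J, X, Z

The last element of post-order is the root; it splits in-order into left and right subtrees.
Root H: left subtree has 3 nodes {A, E, C}, right has 3 {X, J, Z}.
  Root A: left subtree has 0 nodes { }, right has 2 {E, C}.
    Root E: left subtree has 0 nodes { }, right has 1 {C}.
  Root J: left subtree has 1 node {X}, right has 1 {Z}.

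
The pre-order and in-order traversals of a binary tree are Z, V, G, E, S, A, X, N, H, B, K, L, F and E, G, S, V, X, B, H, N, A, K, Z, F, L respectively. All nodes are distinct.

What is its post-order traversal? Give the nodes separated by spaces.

The first element of pre-order is the root; it splits in-order into left and right subtrees.
Root Z: left subtree has 10 nodes {E, G, S, V, X, B, H, N, A, K}, right has 2 {F, L}.
  Root V: left subtree has 3 nodes {E, G, S}, right has 6 {X, B, H, N, A, K}.
    Root G: left subtree has 1 node {E}, right has 1 {S}.
    Root A: left subtree has 4 nodes {X, B, H, N}, right has 1 {K}.
      Root X: left subtree has 0 nodes { }, right has 3 {B, H, N}.
        Root N: left subtree has 2 nodes {B, H}, right has 0 { }.
          Root H: left subtree has 1 node {B}, right has 0 { }.
  Root L: left subtree has 1 node {F}, right has 0 { }.

E S G B H N X K A V F L Z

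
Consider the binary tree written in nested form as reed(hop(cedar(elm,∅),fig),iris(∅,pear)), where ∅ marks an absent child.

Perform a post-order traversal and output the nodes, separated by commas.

Post-order visits the left subtree, then the right subtree, then the node.
At reed: go left to hop.
  At hop: go left to cedar.
    At cedar: go left to elm.
      elm is a leaf — visit elm.
    At cedar: no right child.
    Visit cedar.
  At hop: go right to fig.
    fig is a leaf — visit fig.
  Visit hop.
At reed: go right to iris.
  At iris: no left child.
  At iris: go right to pear.
    pear is a leaf — visit pear.
  Visit iris.
Visit reed.

elm, cedar, fig, hop, pear, iris, reed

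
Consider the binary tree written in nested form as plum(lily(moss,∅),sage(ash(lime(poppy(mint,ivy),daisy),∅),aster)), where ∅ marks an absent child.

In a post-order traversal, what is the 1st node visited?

Post-order visits the left subtree, then the right subtree, then the node.
At plum: go left to lily.
  At lily: go left to moss.
    moss is a leaf — visit moss.
  At lily: no right child.
  Visit lily.
At plum: go right to sage.
  At sage: go left to ash.
    At ash: go left to lime.
      At lime: go left to poppy.
        At poppy: go left to mint.
          mint is a leaf — visit mint.
        At poppy: go right to ivy.
          ivy is a leaf — visit ivy.
        Visit poppy.
      At lime: go right to daisy.
        daisy is a leaf — visit daisy.
      Visit lime.
    At ash: no right child.
    Visit ash.
  At sage: go right to aster.
    aster is a leaf — visit aster.
  Visit sage.
Visit plum.
Full post-order sequence: moss, lily, mint, ivy, poppy, daisy, lime, ash, aster, sage, plum.

moss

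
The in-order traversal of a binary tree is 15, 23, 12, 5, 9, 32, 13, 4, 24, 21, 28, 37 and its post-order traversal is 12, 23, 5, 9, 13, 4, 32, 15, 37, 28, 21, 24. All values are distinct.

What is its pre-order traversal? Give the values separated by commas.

24, 15, 32, 9, 5, 23, 12, 4, 13, 21, 28, 37

The last element of post-order is the root; it splits in-order into left and right subtrees.
Root 24: left subtree has 8 nodes {15, 23, 12, 5, 9, 32, 13, 4}, right has 3 {21, 28, 37}.
  Root 15: left subtree has 0 nodes { }, right has 7 {23, 12, 5, 9, 32, 13, 4}.
    Root 32: left subtree has 4 nodes {23, 12, 5, 9}, right has 2 {13, 4}.
      Root 9: left subtree has 3 nodes {23, 12, 5}, right has 0 { }.
        Root 5: left subtree has 2 nodes {23, 12}, right has 0 { }.
          Root 23: left subtree has 0 nodes { }, right has 1 {12}.
      Root 4: left subtree has 1 node {13}, right has 0 { }.
  Root 21: left subtree has 0 nodes { }, right has 2 {28, 37}.
    Root 28: left subtree has 0 nodes { }, right has 1 {37}.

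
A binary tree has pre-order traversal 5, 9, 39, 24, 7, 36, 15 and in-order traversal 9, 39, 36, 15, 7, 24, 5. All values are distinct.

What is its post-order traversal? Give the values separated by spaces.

15 36 7 24 39 9 5

The first element of pre-order is the root; it splits in-order into left and right subtrees.
Root 5: left subtree has 6 nodes {9, 39, 36, 15, 7, 24}, right has 0 { }.
  Root 9: left subtree has 0 nodes { }, right has 5 {39, 36, 15, 7, 24}.
    Root 39: left subtree has 0 nodes { }, right has 4 {36, 15, 7, 24}.
      Root 24: left subtree has 3 nodes {36, 15, 7}, right has 0 { }.
        Root 7: left subtree has 2 nodes {36, 15}, right has 0 { }.
          Root 36: left subtree has 0 nodes { }, right has 1 {15}.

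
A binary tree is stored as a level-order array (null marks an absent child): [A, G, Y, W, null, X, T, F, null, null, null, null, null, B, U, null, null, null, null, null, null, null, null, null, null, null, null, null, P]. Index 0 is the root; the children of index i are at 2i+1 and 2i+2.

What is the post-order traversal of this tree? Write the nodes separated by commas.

Post-order visits the left subtree, then the right subtree, then the node.
At A: go left to G.
  At G: go left to W.
    At W: go left to F.
      F is a leaf — visit F.
    At W: no right child.
    Visit W.
  At G: no right child.
  Visit G.
At A: go right to Y.
  At Y: go left to X.
    X is a leaf — visit X.
  At Y: go right to T.
    At T: go left to B.
      At B: no left child.
      At B: go right to P.
        P is a leaf — visit P.
      Visit B.
    At T: go right to U.
      U is a leaf — visit U.
    Visit T.
  Visit Y.
Visit A.

F, W, G, X, P, B, U, T, Y, A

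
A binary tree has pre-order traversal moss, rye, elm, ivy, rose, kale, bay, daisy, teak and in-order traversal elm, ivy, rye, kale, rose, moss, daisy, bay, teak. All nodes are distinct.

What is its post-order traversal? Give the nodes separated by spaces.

ivy elm kale rose rye daisy teak bay moss

The first element of pre-order is the root; it splits in-order into left and right subtrees.
Root moss: left subtree has 5 nodes {elm, ivy, rye, kale, rose}, right has 3 {daisy, bay, teak}.
  Root rye: left subtree has 2 nodes {elm, ivy}, right has 2 {kale, rose}.
    Root elm: left subtree has 0 nodes { }, right has 1 {ivy}.
    Root rose: left subtree has 1 node {kale}, right has 0 { }.
  Root bay: left subtree has 1 node {daisy}, right has 1 {teak}.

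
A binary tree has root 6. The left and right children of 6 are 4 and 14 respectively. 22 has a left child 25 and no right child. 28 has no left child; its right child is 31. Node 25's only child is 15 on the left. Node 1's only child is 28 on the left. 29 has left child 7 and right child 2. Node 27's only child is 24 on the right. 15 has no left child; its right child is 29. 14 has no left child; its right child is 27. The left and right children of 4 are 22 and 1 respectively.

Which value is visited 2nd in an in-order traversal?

7

In-order visits the left subtree, then the node, then the right subtree.
At 6: go left to 4.
  At 4: go left to 22.
    At 22: go left to 25.
      At 25: go left to 15.
        At 15: no left child.
        Visit 15.
        At 15: go right to 29.
          At 29: go left to 7.
            7 is a leaf — visit 7.
          Visit 29.
          At 29: go right to 2.
            2 is a leaf — visit 2.
      Visit 25.
      At 25: no right child.
    Visit 22.
    At 22: no right child.
  Visit 4.
  At 4: go right to 1.
    At 1: go left to 28.
      At 28: no left child.
      Visit 28.
      At 28: go right to 31.
        31 is a leaf — visit 31.
    Visit 1.
    At 1: no right child.
Visit 6.
At 6: go right to 14.
  At 14: no left child.
  Visit 14.
  At 14: go right to 27.
    At 27: no left child.
    Visit 27.
    At 27: go right to 24.
      24 is a leaf — visit 24.
Full in-order sequence: 15, 7, 29, 2, 25, 22, 4, 28, 31, 1, 6, 14, 27, 24.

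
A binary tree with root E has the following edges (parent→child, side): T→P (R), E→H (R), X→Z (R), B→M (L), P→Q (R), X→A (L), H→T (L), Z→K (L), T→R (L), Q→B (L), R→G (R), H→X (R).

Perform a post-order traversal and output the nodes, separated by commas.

Post-order visits the left subtree, then the right subtree, then the node.
At E: no left child.
At E: go right to H.
  At H: go left to T.
    At T: go left to R.
      At R: no left child.
      At R: go right to G.
        G is a leaf — visit G.
      Visit R.
    At T: go right to P.
      At P: no left child.
      At P: go right to Q.
        At Q: go left to B.
          At B: go left to M.
            M is a leaf — visit M.
          At B: no right child.
          Visit B.
        At Q: no right child.
        Visit Q.
      Visit P.
    Visit T.
  At H: go right to X.
    At X: go left to A.
      A is a leaf — visit A.
    At X: go right to Z.
      At Z: go left to K.
        K is a leaf — visit K.
      At Z: no right child.
      Visit Z.
    Visit X.
  Visit H.
Visit E.

G, R, M, B, Q, P, T, A, K, Z, X, H, E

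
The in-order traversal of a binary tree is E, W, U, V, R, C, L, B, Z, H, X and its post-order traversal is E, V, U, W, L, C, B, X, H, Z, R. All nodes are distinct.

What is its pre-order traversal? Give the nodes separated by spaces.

R W E U V Z B C L H X

The last element of post-order is the root; it splits in-order into left and right subtrees.
Root R: left subtree has 4 nodes {E, W, U, V}, right has 6 {C, L, B, Z, H, X}.
  Root W: left subtree has 1 node {E}, right has 2 {U, V}.
    Root U: left subtree has 0 nodes { }, right has 1 {V}.
  Root Z: left subtree has 3 nodes {C, L, B}, right has 2 {H, X}.
    Root B: left subtree has 2 nodes {C, L}, right has 0 { }.
      Root C: left subtree has 0 nodes { }, right has 1 {L}.
    Root H: left subtree has 0 nodes { }, right has 1 {X}.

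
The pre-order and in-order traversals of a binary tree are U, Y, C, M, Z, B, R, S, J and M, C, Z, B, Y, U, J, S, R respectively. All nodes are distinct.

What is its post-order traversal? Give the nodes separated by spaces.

M B Z C Y J S R U

The first element of pre-order is the root; it splits in-order into left and right subtrees.
Root U: left subtree has 5 nodes {M, C, Z, B, Y}, right has 3 {J, S, R}.
  Root Y: left subtree has 4 nodes {M, C, Z, B}, right has 0 { }.
    Root C: left subtree has 1 node {M}, right has 2 {Z, B}.
      Root Z: left subtree has 0 nodes { }, right has 1 {B}.
  Root R: left subtree has 2 nodes {J, S}, right has 0 { }.
    Root S: left subtree has 1 node {J}, right has 0 { }.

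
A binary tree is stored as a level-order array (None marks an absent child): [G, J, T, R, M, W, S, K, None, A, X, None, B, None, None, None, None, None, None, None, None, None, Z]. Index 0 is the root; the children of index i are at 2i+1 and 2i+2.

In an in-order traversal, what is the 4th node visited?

In-order visits the left subtree, then the node, then the right subtree.
At G: go left to J.
  At J: go left to R.
    At R: go left to K.
      K is a leaf — visit K.
    Visit R.
    At R: no right child.
  Visit J.
  At J: go right to M.
    At M: go left to A.
      A is a leaf — visit A.
    Visit M.
    At M: go right to X.
      At X: no left child.
      Visit X.
      At X: go right to Z.
        Z is a leaf — visit Z.
Visit G.
At G: go right to T.
  At T: go left to W.
    At W: no left child.
    Visit W.
    At W: go right to B.
      B is a leaf — visit B.
  Visit T.
  At T: go right to S.
    S is a leaf — visit S.
Full in-order sequence: K, R, J, A, M, X, Z, G, W, B, T, S.

A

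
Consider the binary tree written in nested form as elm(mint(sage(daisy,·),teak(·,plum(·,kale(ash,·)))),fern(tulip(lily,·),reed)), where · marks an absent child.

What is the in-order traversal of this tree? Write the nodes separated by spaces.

In-order visits the left subtree, then the node, then the right subtree.
At elm: go left to mint.
  At mint: go left to sage.
    At sage: go left to daisy.
      daisy is a leaf — visit daisy.
    Visit sage.
    At sage: no right child.
  Visit mint.
  At mint: go right to teak.
    At teak: no left child.
    Visit teak.
    At teak: go right to plum.
      At plum: no left child.
      Visit plum.
      At plum: go right to kale.
        At kale: go left to ash.
          ash is a leaf — visit ash.
        Visit kale.
        At kale: no right child.
Visit elm.
At elm: go right to fern.
  At fern: go left to tulip.
    At tulip: go left to lily.
      lily is a leaf — visit lily.
    Visit tulip.
    At tulip: no right child.
  Visit fern.
  At fern: go right to reed.
    reed is a leaf — visit reed.

daisy sage mint teak plum ash kale elm lily tulip fern reed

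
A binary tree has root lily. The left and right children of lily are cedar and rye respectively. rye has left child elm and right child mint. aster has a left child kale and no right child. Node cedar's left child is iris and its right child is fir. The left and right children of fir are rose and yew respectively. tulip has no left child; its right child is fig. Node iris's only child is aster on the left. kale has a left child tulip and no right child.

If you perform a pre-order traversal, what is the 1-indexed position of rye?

11

Pre-order visits the node, then its left subtree, then its right subtree.
Visit lily.
At lily: go left to cedar.
  Visit cedar.
  At cedar: go left to iris.
    Visit iris.
    At iris: go left to aster.
      Visit aster.
      At aster: go left to kale.
        Visit kale.
        At kale: go left to tulip.
          Visit tulip.
          At tulip: no left child.
          At tulip: go right to fig.
            fig is a leaf — visit fig.
        At kale: no right child.
      At aster: no right child.
    At iris: no right child.
  At cedar: go right to fir.
    Visit fir.
    At fir: go left to rose.
      rose is a leaf — visit rose.
    At fir: go right to yew.
      yew is a leaf — visit yew.
At lily: go right to rye.
  Visit rye.
  At rye: go left to elm.
    elm is a leaf — visit elm.
  At rye: go right to mint.
    mint is a leaf — visit mint.
Full pre-order sequence: lily, cedar, iris, aster, kale, tulip, fig, fir, rose, yew, rye, elm, mint.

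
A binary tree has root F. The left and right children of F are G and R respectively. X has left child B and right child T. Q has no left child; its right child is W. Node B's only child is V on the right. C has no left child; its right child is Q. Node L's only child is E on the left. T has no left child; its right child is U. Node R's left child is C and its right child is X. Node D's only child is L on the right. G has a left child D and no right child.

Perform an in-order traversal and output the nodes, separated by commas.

D, E, L, G, F, C, Q, W, R, B, V, X, T, U

In-order visits the left subtree, then the node, then the right subtree.
At F: go left to G.
  At G: go left to D.
    At D: no left child.
    Visit D.
    At D: go right to L.
      At L: go left to E.
        E is a leaf — visit E.
      Visit L.
      At L: no right child.
  Visit G.
  At G: no right child.
Visit F.
At F: go right to R.
  At R: go left to C.
    At C: no left child.
    Visit C.
    At C: go right to Q.
      At Q: no left child.
      Visit Q.
      At Q: go right to W.
        W is a leaf — visit W.
  Visit R.
  At R: go right to X.
    At X: go left to B.
      At B: no left child.
      Visit B.
      At B: go right to V.
        V is a leaf — visit V.
    Visit X.
    At X: go right to T.
      At T: no left child.
      Visit T.
      At T: go right to U.
        U is a leaf — visit U.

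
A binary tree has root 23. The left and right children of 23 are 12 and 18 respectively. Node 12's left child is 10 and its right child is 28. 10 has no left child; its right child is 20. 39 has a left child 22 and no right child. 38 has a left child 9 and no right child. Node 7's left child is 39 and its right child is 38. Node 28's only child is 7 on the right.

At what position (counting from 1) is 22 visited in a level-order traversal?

Level-order visits nodes level by level from the root, left to right within each level.
Level 0: 23
Level 1: 12, 18
Level 2: 10, 28
Level 3: 20, 7
Level 4: 39, 38
Level 5: 22, 9
Full level-order sequence: 23, 12, 18, 10, 28, 20, 7, 39, 38, 22, 9.

10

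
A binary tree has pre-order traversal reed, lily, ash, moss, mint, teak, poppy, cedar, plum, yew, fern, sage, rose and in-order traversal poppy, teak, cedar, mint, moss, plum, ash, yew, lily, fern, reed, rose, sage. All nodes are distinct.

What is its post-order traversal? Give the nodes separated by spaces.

The first element of pre-order is the root; it splits in-order into left and right subtrees.
Root reed: left subtree has 10 nodes {poppy, teak, cedar, mint, moss, plum, ash, yew, lily, fern}, right has 2 {rose, sage}.
  Root lily: left subtree has 8 nodes {poppy, teak, cedar, mint, moss, plum, ash, yew}, right has 1 {fern}.
    Root ash: left subtree has 6 nodes {poppy, teak, cedar, mint, moss, plum}, right has 1 {yew}.
      Root moss: left subtree has 4 nodes {poppy, teak, cedar, mint}, right has 1 {plum}.
        Root mint: left subtree has 3 nodes {poppy, teak, cedar}, right has 0 { }.
          Root teak: left subtree has 1 node {poppy}, right has 1 {cedar}.
  Root sage: left subtree has 1 node {rose}, right has 0 { }.

poppy cedar teak mint plum moss yew ash fern lily rose sage reed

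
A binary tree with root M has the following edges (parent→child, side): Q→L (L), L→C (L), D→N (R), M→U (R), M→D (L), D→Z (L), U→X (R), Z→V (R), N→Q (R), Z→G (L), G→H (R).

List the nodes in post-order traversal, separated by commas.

Post-order visits the left subtree, then the right subtree, then the node.
At M: go left to D.
  At D: go left to Z.
    At Z: go left to G.
      At G: no left child.
      At G: go right to H.
        H is a leaf — visit H.
      Visit G.
    At Z: go right to V.
      V is a leaf — visit V.
    Visit Z.
  At D: go right to N.
    At N: no left child.
    At N: go right to Q.
      At Q: go left to L.
        At L: go left to C.
          C is a leaf — visit C.
        At L: no right child.
        Visit L.
      At Q: no right child.
      Visit Q.
    Visit N.
  Visit D.
At M: go right to U.
  At U: no left child.
  At U: go right to X.
    X is a leaf — visit X.
  Visit U.
Visit M.

H, G, V, Z, C, L, Q, N, D, X, U, M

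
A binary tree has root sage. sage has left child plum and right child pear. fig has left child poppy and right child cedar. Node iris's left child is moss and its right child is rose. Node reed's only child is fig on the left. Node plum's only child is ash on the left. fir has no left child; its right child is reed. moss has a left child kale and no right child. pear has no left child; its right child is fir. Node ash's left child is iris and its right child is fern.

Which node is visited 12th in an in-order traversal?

fig

In-order visits the left subtree, then the node, then the right subtree.
At sage: go left to plum.
  At plum: go left to ash.
    At ash: go left to iris.
      At iris: go left to moss.
        At moss: go left to kale.
          kale is a leaf — visit kale.
        Visit moss.
        At moss: no right child.
      Visit iris.
      At iris: go right to rose.
        rose is a leaf — visit rose.
    Visit ash.
    At ash: go right to fern.
      fern is a leaf — visit fern.
  Visit plum.
  At plum: no right child.
Visit sage.
At sage: go right to pear.
  At pear: no left child.
  Visit pear.
  At pear: go right to fir.
    At fir: no left child.
    Visit fir.
    At fir: go right to reed.
      At reed: go left to fig.
        At fig: go left to poppy.
          poppy is a leaf — visit poppy.
        Visit fig.
        At fig: go right to cedar.
          cedar is a leaf — visit cedar.
      Visit reed.
      At reed: no right child.
Full in-order sequence: kale, moss, iris, rose, ash, fern, plum, sage, pear, fir, poppy, fig, cedar, reed.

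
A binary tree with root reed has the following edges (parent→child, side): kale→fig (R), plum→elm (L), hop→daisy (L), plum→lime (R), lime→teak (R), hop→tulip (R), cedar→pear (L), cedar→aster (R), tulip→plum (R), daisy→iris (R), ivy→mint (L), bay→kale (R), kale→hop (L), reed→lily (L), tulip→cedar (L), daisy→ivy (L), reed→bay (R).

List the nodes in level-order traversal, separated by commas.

Level-order visits nodes level by level from the root, left to right within each level.
Level 0: reed
Level 1: lily, bay
Level 2: kale
Level 3: hop, fig
Level 4: daisy, tulip
Level 5: ivy, iris, cedar, plum
Level 6: mint, pear, aster, elm, lime
Level 7: teak

reed, lily, bay, kale, hop, fig, daisy, tulip, ivy, iris, cedar, plum, mint, pear, aster, elm, lime, teak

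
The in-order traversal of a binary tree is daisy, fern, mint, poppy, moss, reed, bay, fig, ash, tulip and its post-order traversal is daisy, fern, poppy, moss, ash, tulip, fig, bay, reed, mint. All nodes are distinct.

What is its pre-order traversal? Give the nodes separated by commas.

mint, fern, daisy, reed, moss, poppy, bay, fig, tulip, ash

The last element of post-order is the root; it splits in-order into left and right subtrees.
Root mint: left subtree has 2 nodes {daisy, fern}, right has 7 {poppy, moss, reed, bay, fig, ash, tulip}.
  Root fern: left subtree has 1 node {daisy}, right has 0 { }.
  Root reed: left subtree has 2 nodes {poppy, moss}, right has 4 {bay, fig, ash, tulip}.
    Root moss: left subtree has 1 node {poppy}, right has 0 { }.
    Root bay: left subtree has 0 nodes { }, right has 3 {fig, ash, tulip}.
      Root fig: left subtree has 0 nodes { }, right has 2 {ash, tulip}.
        Root tulip: left subtree has 1 node {ash}, right has 0 { }.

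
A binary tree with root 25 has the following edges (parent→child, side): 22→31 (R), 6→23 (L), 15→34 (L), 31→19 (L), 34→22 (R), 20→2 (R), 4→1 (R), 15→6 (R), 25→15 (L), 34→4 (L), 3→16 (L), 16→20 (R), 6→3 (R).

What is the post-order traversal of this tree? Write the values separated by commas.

1, 4, 19, 31, 22, 34, 23, 2, 20, 16, 3, 6, 15, 25

Post-order visits the left subtree, then the right subtree, then the node.
At 25: go left to 15.
  At 15: go left to 34.
    At 34: go left to 4.
      At 4: no left child.
      At 4: go right to 1.
        1 is a leaf — visit 1.
      Visit 4.
    At 34: go right to 22.
      At 22: no left child.
      At 22: go right to 31.
        At 31: go left to 19.
          19 is a leaf — visit 19.
        At 31: no right child.
        Visit 31.
      Visit 22.
    Visit 34.
  At 15: go right to 6.
    At 6: go left to 23.
      23 is a leaf — visit 23.
    At 6: go right to 3.
      At 3: go left to 16.
        At 16: no left child.
        At 16: go right to 20.
          At 20: no left child.
          At 20: go right to 2.
            2 is a leaf — visit 2.
          Visit 20.
        Visit 16.
      At 3: no right child.
      Visit 3.
    Visit 6.
  Visit 15.
At 25: no right child.
Visit 25.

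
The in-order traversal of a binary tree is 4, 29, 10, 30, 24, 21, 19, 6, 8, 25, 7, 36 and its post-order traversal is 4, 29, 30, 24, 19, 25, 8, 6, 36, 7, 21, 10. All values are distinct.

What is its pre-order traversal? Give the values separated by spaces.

10 29 4 21 24 30 7 6 19 8 25 36

The last element of post-order is the root; it splits in-order into left and right subtrees.
Root 10: left subtree has 2 nodes {4, 29}, right has 9 {30, 24, 21, 19, 6, 8, 25, 7, 36}.
  Root 29: left subtree has 1 node {4}, right has 0 { }.
  Root 21: left subtree has 2 nodes {30, 24}, right has 6 {19, 6, 8, 25, 7, 36}.
    Root 24: left subtree has 1 node {30}, right has 0 { }.
    Root 7: left subtree has 4 nodes {19, 6, 8, 25}, right has 1 {36}.
      Root 6: left subtree has 1 node {19}, right has 2 {8, 25}.
        Root 8: left subtree has 0 nodes { }, right has 1 {25}.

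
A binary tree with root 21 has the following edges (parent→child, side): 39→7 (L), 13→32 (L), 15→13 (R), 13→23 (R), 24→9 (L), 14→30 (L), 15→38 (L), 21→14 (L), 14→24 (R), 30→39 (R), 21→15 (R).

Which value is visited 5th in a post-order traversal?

24

Post-order visits the left subtree, then the right subtree, then the node.
At 21: go left to 14.
  At 14: go left to 30.
    At 30: no left child.
    At 30: go right to 39.
      At 39: go left to 7.
        7 is a leaf — visit 7.
      At 39: no right child.
      Visit 39.
    Visit 30.
  At 14: go right to 24.
    At 24: go left to 9.
      9 is a leaf — visit 9.
    At 24: no right child.
    Visit 24.
  Visit 14.
At 21: go right to 15.
  At 15: go left to 38.
    38 is a leaf — visit 38.
  At 15: go right to 13.
    At 13: go left to 32.
      32 is a leaf — visit 32.
    At 13: go right to 23.
      23 is a leaf — visit 23.
    Visit 13.
  Visit 15.
Visit 21.
Full post-order sequence: 7, 39, 30, 9, 24, 14, 38, 32, 23, 13, 15, 21.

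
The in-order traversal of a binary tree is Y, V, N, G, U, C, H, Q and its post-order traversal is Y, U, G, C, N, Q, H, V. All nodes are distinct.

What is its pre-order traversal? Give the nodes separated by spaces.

V Y H N C G U Q

The last element of post-order is the root; it splits in-order into left and right subtrees.
Root V: left subtree has 1 node {Y}, right has 6 {N, G, U, C, H, Q}.
  Root H: left subtree has 4 nodes {N, G, U, C}, right has 1 {Q}.
    Root N: left subtree has 0 nodes { }, right has 3 {G, U, C}.
      Root C: left subtree has 2 nodes {G, U}, right has 0 { }.
        Root G: left subtree has 0 nodes { }, right has 1 {U}.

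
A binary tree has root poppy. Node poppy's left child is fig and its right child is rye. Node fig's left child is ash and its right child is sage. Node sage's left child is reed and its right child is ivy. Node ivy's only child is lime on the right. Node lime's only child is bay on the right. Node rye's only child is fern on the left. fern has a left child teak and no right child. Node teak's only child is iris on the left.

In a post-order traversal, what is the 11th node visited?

Post-order visits the left subtree, then the right subtree, then the node.
At poppy: go left to fig.
  At fig: go left to ash.
    ash is a leaf — visit ash.
  At fig: go right to sage.
    At sage: go left to reed.
      reed is a leaf — visit reed.
    At sage: go right to ivy.
      At ivy: no left child.
      At ivy: go right to lime.
        At lime: no left child.
        At lime: go right to bay.
          bay is a leaf — visit bay.
        Visit lime.
      Visit ivy.
    Visit sage.
  Visit fig.
At poppy: go right to rye.
  At rye: go left to fern.
    At fern: go left to teak.
      At teak: go left to iris.
        iris is a leaf — visit iris.
      At teak: no right child.
      Visit teak.
    At fern: no right child.
    Visit fern.
  At rye: no right child.
  Visit rye.
Visit poppy.
Full post-order sequence: ash, reed, bay, lime, ivy, sage, fig, iris, teak, fern, rye, poppy.

rye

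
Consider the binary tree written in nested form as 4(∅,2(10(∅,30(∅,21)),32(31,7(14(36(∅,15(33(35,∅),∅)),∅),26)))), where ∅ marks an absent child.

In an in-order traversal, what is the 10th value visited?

In-order visits the left subtree, then the node, then the right subtree.
At 4: no left child.
Visit 4.
At 4: go right to 2.
  At 2: go left to 10.
    At 10: no left child.
    Visit 10.
    At 10: go right to 30.
      At 30: no left child.
      Visit 30.
      At 30: go right to 21.
        21 is a leaf — visit 21.
  Visit 2.
  At 2: go right to 32.
    At 32: go left to 31.
      31 is a leaf — visit 31.
    Visit 32.
    At 32: go right to 7.
      At 7: go left to 14.
        At 14: go left to 36.
          At 36: no left child.
          Visit 36.
          At 36: go right to 15.
            At 15: go left to 33.
              At 33: go left to 35.
                35 is a leaf — visit 35.
              Visit 33.
              At 33: no right child.
            Visit 15.
            At 15: no right child.
        Visit 14.
        At 14: no right child.
      Visit 7.
      At 7: go right to 26.
        26 is a leaf — visit 26.
Full in-order sequence: 4, 10, 30, 21, 2, 31, 32, 36, 35, 33, 15, 14, 7, 26.

33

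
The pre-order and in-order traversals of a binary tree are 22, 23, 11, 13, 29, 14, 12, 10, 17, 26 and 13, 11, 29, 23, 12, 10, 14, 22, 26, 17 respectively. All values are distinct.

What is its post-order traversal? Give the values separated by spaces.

13 29 11 10 12 14 23 26 17 22

The first element of pre-order is the root; it splits in-order into left and right subtrees.
Root 22: left subtree has 7 nodes {13, 11, 29, 23, 12, 10, 14}, right has 2 {26, 17}.
  Root 23: left subtree has 3 nodes {13, 11, 29}, right has 3 {12, 10, 14}.
    Root 11: left subtree has 1 node {13}, right has 1 {29}.
    Root 14: left subtree has 2 nodes {12, 10}, right has 0 { }.
      Root 12: left subtree has 0 nodes { }, right has 1 {10}.
  Root 17: left subtree has 1 node {26}, right has 0 { }.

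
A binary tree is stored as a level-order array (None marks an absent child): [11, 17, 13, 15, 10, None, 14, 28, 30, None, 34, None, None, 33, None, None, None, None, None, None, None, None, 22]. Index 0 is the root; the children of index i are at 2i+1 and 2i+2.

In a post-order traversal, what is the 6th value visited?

10

Post-order visits the left subtree, then the right subtree, then the node.
At 11: go left to 17.
  At 17: go left to 15.
    At 15: go left to 28.
      28 is a leaf — visit 28.
    At 15: go right to 30.
      30 is a leaf — visit 30.
    Visit 15.
  At 17: go right to 10.
    At 10: no left child.
    At 10: go right to 34.
      At 34: no left child.
      At 34: go right to 22.
        22 is a leaf — visit 22.
      Visit 34.
    Visit 10.
  Visit 17.
At 11: go right to 13.
  At 13: no left child.
  At 13: go right to 14.
    At 14: go left to 33.
      33 is a leaf — visit 33.
    At 14: no right child.
    Visit 14.
  Visit 13.
Visit 11.
Full post-order sequence: 28, 30, 15, 22, 34, 10, 17, 33, 14, 13, 11.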